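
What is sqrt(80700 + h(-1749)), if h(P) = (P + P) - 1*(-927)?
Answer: 3*sqrt(8681) ≈ 279.52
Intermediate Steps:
h(P) = 927 + 2*P (h(P) = 2*P + 927 = 927 + 2*P)
sqrt(80700 + h(-1749)) = sqrt(80700 + (927 + 2*(-1749))) = sqrt(80700 + (927 - 3498)) = sqrt(80700 - 2571) = sqrt(78129) = 3*sqrt(8681)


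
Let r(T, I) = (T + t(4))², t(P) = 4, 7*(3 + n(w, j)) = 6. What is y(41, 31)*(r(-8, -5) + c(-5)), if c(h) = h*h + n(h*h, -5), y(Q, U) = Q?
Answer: 11152/7 ≈ 1593.1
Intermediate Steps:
n(w, j) = -15/7 (n(w, j) = -3 + (⅐)*6 = -3 + 6/7 = -15/7)
r(T, I) = (4 + T)² (r(T, I) = (T + 4)² = (4 + T)²)
c(h) = -15/7 + h² (c(h) = h*h - 15/7 = h² - 15/7 = -15/7 + h²)
y(41, 31)*(r(-8, -5) + c(-5)) = 41*((4 - 8)² + (-15/7 + (-5)²)) = 41*((-4)² + (-15/7 + 25)) = 41*(16 + 160/7) = 41*(272/7) = 11152/7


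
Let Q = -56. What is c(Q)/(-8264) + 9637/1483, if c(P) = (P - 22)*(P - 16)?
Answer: 8913955/1531939 ≈ 5.8187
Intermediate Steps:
c(P) = (-22 + P)*(-16 + P)
c(Q)/(-8264) + 9637/1483 = (352 + (-56)² - 38*(-56))/(-8264) + 9637/1483 = (352 + 3136 + 2128)*(-1/8264) + 9637*(1/1483) = 5616*(-1/8264) + 9637/1483 = -702/1033 + 9637/1483 = 8913955/1531939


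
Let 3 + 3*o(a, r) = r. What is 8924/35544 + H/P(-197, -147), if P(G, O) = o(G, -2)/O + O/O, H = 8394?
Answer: 16447390535/1981578 ≈ 8300.1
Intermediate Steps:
o(a, r) = -1 + r/3
P(G, O) = 1 - 5/(3*O) (P(G, O) = (-1 + (1/3)*(-2))/O + O/O = (-1 - 2/3)/O + 1 = -5/(3*O) + 1 = 1 - 5/(3*O))
8924/35544 + H/P(-197, -147) = 8924/35544 + 8394/(((-5/3 - 147)/(-147))) = 8924*(1/35544) + 8394/((-1/147*(-446/3))) = 2231/8886 + 8394/(446/441) = 2231/8886 + 8394*(441/446) = 2231/8886 + 1850877/223 = 16447390535/1981578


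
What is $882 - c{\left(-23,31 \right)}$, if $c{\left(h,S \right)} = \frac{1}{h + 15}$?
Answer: $\frac{7057}{8} \approx 882.13$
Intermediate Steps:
$c{\left(h,S \right)} = \frac{1}{15 + h}$
$882 - c{\left(-23,31 \right)} = 882 - \frac{1}{15 - 23} = 882 - \frac{1}{-8} = 882 - - \frac{1}{8} = 882 + \frac{1}{8} = \frac{7057}{8}$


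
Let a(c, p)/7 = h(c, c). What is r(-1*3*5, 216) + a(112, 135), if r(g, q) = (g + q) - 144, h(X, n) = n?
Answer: 841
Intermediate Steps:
r(g, q) = -144 + g + q
a(c, p) = 7*c
r(-1*3*5, 216) + a(112, 135) = (-144 - 1*3*5 + 216) + 7*112 = (-144 - 3*5 + 216) + 784 = (-144 - 15 + 216) + 784 = 57 + 784 = 841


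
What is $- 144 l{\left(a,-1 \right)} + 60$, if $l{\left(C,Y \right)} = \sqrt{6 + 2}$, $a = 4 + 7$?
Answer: $60 - 288 \sqrt{2} \approx -347.29$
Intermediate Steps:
$a = 11$
$l{\left(C,Y \right)} = 2 \sqrt{2}$ ($l{\left(C,Y \right)} = \sqrt{8} = 2 \sqrt{2}$)
$- 144 l{\left(a,-1 \right)} + 60 = - 144 \cdot 2 \sqrt{2} + 60 = - 288 \sqrt{2} + 60 = 60 - 288 \sqrt{2}$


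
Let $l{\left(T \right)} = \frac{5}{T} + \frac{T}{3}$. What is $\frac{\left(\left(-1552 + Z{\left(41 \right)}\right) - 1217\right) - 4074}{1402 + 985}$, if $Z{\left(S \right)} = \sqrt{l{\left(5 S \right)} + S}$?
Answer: $- \frac{6843}{2387} + \frac{\sqrt{1654473}}{293601} \approx -2.8624$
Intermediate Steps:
$l{\left(T \right)} = \frac{5}{T} + \frac{T}{3}$ ($l{\left(T \right)} = \frac{5}{T} + T \frac{1}{3} = \frac{5}{T} + \frac{T}{3}$)
$Z{\left(S \right)} = \sqrt{\frac{1}{S} + \frac{8 S}{3}}$ ($Z{\left(S \right)} = \sqrt{\left(\frac{5}{5 S} + \frac{5 S}{3}\right) + S} = \sqrt{\left(5 \frac{1}{5 S} + \frac{5 S}{3}\right) + S} = \sqrt{\left(\frac{1}{S} + \frac{5 S}{3}\right) + S} = \sqrt{\frac{1}{S} + \frac{8 S}{3}}$)
$\frac{\left(\left(-1552 + Z{\left(41 \right)}\right) - 1217\right) - 4074}{1402 + 985} = \frac{\left(\left(-1552 + \frac{\sqrt{\frac{9}{41} + 24 \cdot 41}}{3}\right) - 1217\right) - 4074}{1402 + 985} = \frac{\left(\left(-1552 + \frac{\sqrt{9 \cdot \frac{1}{41} + 984}}{3}\right) - 1217\right) - 4074}{2387} = \left(\left(\left(-1552 + \frac{\sqrt{\frac{9}{41} + 984}}{3}\right) - 1217\right) - 4074\right) \frac{1}{2387} = \left(\left(\left(-1552 + \frac{\sqrt{\frac{40353}{41}}}{3}\right) - 1217\right) - 4074\right) \frac{1}{2387} = \left(\left(\left(-1552 + \frac{\frac{1}{41} \sqrt{1654473}}{3}\right) - 1217\right) - 4074\right) \frac{1}{2387} = \left(\left(\left(-1552 + \frac{\sqrt{1654473}}{123}\right) - 1217\right) - 4074\right) \frac{1}{2387} = \left(\left(-2769 + \frac{\sqrt{1654473}}{123}\right) - 4074\right) \frac{1}{2387} = \left(-6843 + \frac{\sqrt{1654473}}{123}\right) \frac{1}{2387} = - \frac{6843}{2387} + \frac{\sqrt{1654473}}{293601}$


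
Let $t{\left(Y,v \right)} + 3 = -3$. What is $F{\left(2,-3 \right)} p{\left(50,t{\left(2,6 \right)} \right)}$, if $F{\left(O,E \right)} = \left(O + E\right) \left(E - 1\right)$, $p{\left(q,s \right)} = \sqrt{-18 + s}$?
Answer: $8 i \sqrt{6} \approx 19.596 i$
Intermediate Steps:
$t{\left(Y,v \right)} = -6$ ($t{\left(Y,v \right)} = -3 - 3 = -6$)
$F{\left(O,E \right)} = \left(-1 + E\right) \left(E + O\right)$ ($F{\left(O,E \right)} = \left(E + O\right) \left(-1 + E\right) = \left(-1 + E\right) \left(E + O\right)$)
$F{\left(2,-3 \right)} p{\left(50,t{\left(2,6 \right)} \right)} = \left(\left(-3\right)^{2} - -3 - 2 - 6\right) \sqrt{-18 - 6} = \left(9 + 3 - 2 - 6\right) \sqrt{-24} = 4 \cdot 2 i \sqrt{6} = 8 i \sqrt{6}$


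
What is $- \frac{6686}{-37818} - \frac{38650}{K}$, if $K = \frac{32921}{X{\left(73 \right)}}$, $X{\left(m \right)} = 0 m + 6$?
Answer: $- \frac{4274942197}{622503189} \approx -6.8673$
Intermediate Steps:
$X{\left(m \right)} = 6$ ($X{\left(m \right)} = 0 + 6 = 6$)
$K = \frac{32921}{6} \approx 5486.8$
$- \frac{6686}{-37818} - \frac{38650}{K} = - \frac{6686}{-37818} - \frac{38650}{\frac{32921}{6}} = \left(-6686\right) \left(- \frac{1}{37818}\right) - \frac{231900}{32921} = \frac{3343}{18909} - \frac{231900}{32921} = - \frac{4274942197}{622503189}$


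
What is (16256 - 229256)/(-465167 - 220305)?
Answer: 26625/85684 ≈ 0.31073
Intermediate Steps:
(16256 - 229256)/(-465167 - 220305) = -213000/(-685472) = -213000*(-1/685472) = 26625/85684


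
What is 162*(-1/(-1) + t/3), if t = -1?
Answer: 108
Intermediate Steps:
162*(-1/(-1) + t/3) = 162*(-1/(-1) - 1/3) = 162*(-1*(-1) - 1*⅓) = 162*(1 - ⅓) = 162*(⅔) = 108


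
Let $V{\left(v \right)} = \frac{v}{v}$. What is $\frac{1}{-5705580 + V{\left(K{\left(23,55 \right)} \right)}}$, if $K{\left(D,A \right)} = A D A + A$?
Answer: $- \frac{1}{5705579} \approx -1.7527 \cdot 10^{-7}$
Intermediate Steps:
$K{\left(D,A \right)} = A + D A^{2}$ ($K{\left(D,A \right)} = D A^{2} + A = A + D A^{2}$)
$V{\left(v \right)} = 1$
$\frac{1}{-5705580 + V{\left(K{\left(23,55 \right)} \right)}} = \frac{1}{-5705580 + 1} = \frac{1}{-5705579} = - \frac{1}{5705579}$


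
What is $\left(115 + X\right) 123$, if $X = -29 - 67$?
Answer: $2337$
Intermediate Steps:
$X = -96$
$\left(115 + X\right) 123 = \left(115 - 96\right) 123 = 19 \cdot 123 = 2337$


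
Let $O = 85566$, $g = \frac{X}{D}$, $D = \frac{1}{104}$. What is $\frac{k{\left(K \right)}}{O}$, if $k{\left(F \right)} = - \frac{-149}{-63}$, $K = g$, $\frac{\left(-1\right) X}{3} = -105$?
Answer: $- \frac{149}{5390658} \approx -2.764 \cdot 10^{-5}$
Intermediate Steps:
$X = 315$ ($X = \left(-3\right) \left(-105\right) = 315$)
$D = \frac{1}{104} \approx 0.0096154$
$g = 32760$ ($g = 315 \frac{1}{\frac{1}{104}} = 315 \cdot 104 = 32760$)
$K = 32760$
$k{\left(F \right)} = - \frac{149}{63}$ ($k{\left(F \right)} = - \frac{\left(-149\right) \left(-1\right)}{63} = \left(-1\right) \frac{149}{63} = - \frac{149}{63}$)
$\frac{k{\left(K \right)}}{O} = - \frac{149}{63 \cdot 85566} = \left(- \frac{149}{63}\right) \frac{1}{85566} = - \frac{149}{5390658}$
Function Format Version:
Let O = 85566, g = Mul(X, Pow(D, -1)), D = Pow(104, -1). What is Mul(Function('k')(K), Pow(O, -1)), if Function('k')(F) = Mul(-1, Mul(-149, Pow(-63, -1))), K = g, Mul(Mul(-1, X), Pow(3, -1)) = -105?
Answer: Rational(-149, 5390658) ≈ -2.7640e-5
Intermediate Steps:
X = 315 (X = Mul(-3, -105) = 315)
D = Rational(1, 104) ≈ 0.0096154
g = 32760 (g = Mul(315, Pow(Rational(1, 104), -1)) = Mul(315, 104) = 32760)
K = 32760
Function('k')(F) = Rational(-149, 63) (Function('k')(F) = Mul(-1, Mul(-149, Rational(-1, 63))) = Mul(-1, Rational(149, 63)) = Rational(-149, 63))
Mul(Function('k')(K), Pow(O, -1)) = Mul(Rational(-149, 63), Pow(85566, -1)) = Mul(Rational(-149, 63), Rational(1, 85566)) = Rational(-149, 5390658)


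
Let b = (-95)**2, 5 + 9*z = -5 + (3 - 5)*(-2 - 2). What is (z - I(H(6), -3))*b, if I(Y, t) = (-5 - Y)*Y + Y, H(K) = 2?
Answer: 956650/9 ≈ 1.0629e+5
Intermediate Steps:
I(Y, t) = Y + Y*(-5 - Y) (I(Y, t) = Y*(-5 - Y) + Y = Y + Y*(-5 - Y))
z = -2/9 (z = -5/9 + (-5 + (3 - 5)*(-2 - 2))/9 = -5/9 + (-5 - 2*(-4))/9 = -5/9 + (-5 + 8)/9 = -5/9 + (1/9)*3 = -5/9 + 1/3 = -2/9 ≈ -0.22222)
b = 9025
(z - I(H(6), -3))*b = (-2/9 - (-1)*2*(4 + 2))*9025 = (-2/9 - (-1)*2*6)*9025 = (-2/9 - 1*(-12))*9025 = (-2/9 + 12)*9025 = (106/9)*9025 = 956650/9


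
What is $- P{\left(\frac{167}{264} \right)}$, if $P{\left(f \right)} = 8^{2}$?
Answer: $-64$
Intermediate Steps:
$P{\left(f \right)} = 64$
$- P{\left(\frac{167}{264} \right)} = \left(-1\right) 64 = -64$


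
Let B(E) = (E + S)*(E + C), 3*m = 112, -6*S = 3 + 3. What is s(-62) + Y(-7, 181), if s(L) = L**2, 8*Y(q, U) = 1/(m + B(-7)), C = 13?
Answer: 984061/256 ≈ 3844.0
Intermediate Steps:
S = -1 (S = -(3 + 3)/6 = -1/6*6 = -1)
m = 112/3 (m = (1/3)*112 = 112/3 ≈ 37.333)
B(E) = (-1 + E)*(13 + E) (B(E) = (E - 1)*(E + 13) = (-1 + E)*(13 + E))
Y(q, U) = -3/256 (Y(q, U) = 1/(8*(112/3 + (-13 + (-7)**2 + 12*(-7)))) = 1/(8*(112/3 + (-13 + 49 - 84))) = 1/(8*(112/3 - 48)) = 1/(8*(-32/3)) = (1/8)*(-3/32) = -3/256)
s(-62) + Y(-7, 181) = (-62)**2 - 3/256 = 3844 - 3/256 = 984061/256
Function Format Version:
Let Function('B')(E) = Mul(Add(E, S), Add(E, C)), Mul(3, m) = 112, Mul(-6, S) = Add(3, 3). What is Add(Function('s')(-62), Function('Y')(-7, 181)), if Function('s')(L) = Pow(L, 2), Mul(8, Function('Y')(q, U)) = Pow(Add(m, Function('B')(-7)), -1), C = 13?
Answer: Rational(984061, 256) ≈ 3844.0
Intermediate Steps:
S = -1 (S = Mul(Rational(-1, 6), Add(3, 3)) = Mul(Rational(-1, 6), 6) = -1)
m = Rational(112, 3) (m = Mul(Rational(1, 3), 112) = Rational(112, 3) ≈ 37.333)
Function('B')(E) = Mul(Add(-1, E), Add(13, E)) (Function('B')(E) = Mul(Add(E, -1), Add(E, 13)) = Mul(Add(-1, E), Add(13, E)))
Function('Y')(q, U) = Rational(-3, 256) (Function('Y')(q, U) = Mul(Rational(1, 8), Pow(Add(Rational(112, 3), Add(-13, Pow(-7, 2), Mul(12, -7))), -1)) = Mul(Rational(1, 8), Pow(Add(Rational(112, 3), Add(-13, 49, -84)), -1)) = Mul(Rational(1, 8), Pow(Add(Rational(112, 3), -48), -1)) = Mul(Rational(1, 8), Pow(Rational(-32, 3), -1)) = Mul(Rational(1, 8), Rational(-3, 32)) = Rational(-3, 256))
Add(Function('s')(-62), Function('Y')(-7, 181)) = Add(Pow(-62, 2), Rational(-3, 256)) = Add(3844, Rational(-3, 256)) = Rational(984061, 256)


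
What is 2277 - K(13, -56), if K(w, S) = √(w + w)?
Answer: 2277 - √26 ≈ 2271.9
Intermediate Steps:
K(w, S) = √2*√w (K(w, S) = √(2*w) = √2*√w)
2277 - K(13, -56) = 2277 - √2*√13 = 2277 - √26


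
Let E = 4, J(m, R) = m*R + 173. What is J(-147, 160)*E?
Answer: -93388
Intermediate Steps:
J(m, R) = 173 + R*m (J(m, R) = R*m + 173 = 173 + R*m)
J(-147, 160)*E = (173 + 160*(-147))*4 = (173 - 23520)*4 = -23347*4 = -93388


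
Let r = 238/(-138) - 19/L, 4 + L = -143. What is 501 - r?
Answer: 566425/1127 ≈ 502.60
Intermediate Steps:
L = -147 (L = -4 - 143 = -147)
r = -1798/1127 (r = 238/(-138) - 19/(-147) = 238*(-1/138) - 19*(-1/147) = -119/69 + 19/147 = -1798/1127 ≈ -1.5954)
501 - r = 501 - 1*(-1798/1127) = 501 + 1798/1127 = 566425/1127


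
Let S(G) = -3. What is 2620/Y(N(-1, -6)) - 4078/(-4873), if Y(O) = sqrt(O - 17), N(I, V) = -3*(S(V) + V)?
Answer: 4078/4873 + 262*sqrt(10) ≈ 829.35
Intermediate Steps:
N(I, V) = 9 - 3*V (N(I, V) = -3*(-3 + V) = 9 - 3*V)
Y(O) = sqrt(-17 + O)
2620/Y(N(-1, -6)) - 4078/(-4873) = 2620/(sqrt(-17 + (9 - 3*(-6)))) - 4078/(-4873) = 2620/(sqrt(-17 + (9 + 18))) - 4078*(-1/4873) = 2620/(sqrt(-17 + 27)) + 4078/4873 = 2620/(sqrt(10)) + 4078/4873 = 2620*(sqrt(10)/10) + 4078/4873 = 262*sqrt(10) + 4078/4873 = 4078/4873 + 262*sqrt(10)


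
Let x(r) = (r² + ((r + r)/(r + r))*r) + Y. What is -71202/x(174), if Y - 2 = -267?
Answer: -71202/30185 ≈ -2.3589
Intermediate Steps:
Y = -265 (Y = 2 - 267 = -265)
x(r) = -265 + r + r² (x(r) = (r² + ((r + r)/(r + r))*r) - 265 = (r² + ((2*r)/((2*r)))*r) - 265 = (r² + ((2*r)*(1/(2*r)))*r) - 265 = (r² + 1*r) - 265 = (r² + r) - 265 = (r + r²) - 265 = -265 + r + r²)
-71202/x(174) = -71202/(-265 + 174 + 174²) = -71202/(-265 + 174 + 30276) = -71202/30185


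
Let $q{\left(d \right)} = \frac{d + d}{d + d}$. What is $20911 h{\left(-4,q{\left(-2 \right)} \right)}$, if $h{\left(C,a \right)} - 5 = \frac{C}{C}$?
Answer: $125466$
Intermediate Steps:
$q{\left(d \right)} = 1$ ($q{\left(d \right)} = \frac{2 d}{2 d} = 2 d \frac{1}{2 d} = 1$)
$h{\left(C,a \right)} = 6$ ($h{\left(C,a \right)} = 5 + \frac{C}{C} = 5 + 1 = 6$)
$20911 h{\left(-4,q{\left(-2 \right)} \right)} = 20911 \cdot 6 = 125466$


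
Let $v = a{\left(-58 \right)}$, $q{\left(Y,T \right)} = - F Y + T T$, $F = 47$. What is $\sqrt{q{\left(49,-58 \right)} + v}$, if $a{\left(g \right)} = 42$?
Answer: $\sqrt{1103} \approx 33.211$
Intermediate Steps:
$q{\left(Y,T \right)} = T^{2} - 47 Y$ ($q{\left(Y,T \right)} = \left(-1\right) 47 Y + T T = - 47 Y + T^{2} = T^{2} - 47 Y$)
$v = 42$
$\sqrt{q{\left(49,-58 \right)} + v} = \sqrt{\left(\left(-58\right)^{2} - 2303\right) + 42} = \sqrt{\left(3364 - 2303\right) + 42} = \sqrt{1061 + 42} = \sqrt{1103}$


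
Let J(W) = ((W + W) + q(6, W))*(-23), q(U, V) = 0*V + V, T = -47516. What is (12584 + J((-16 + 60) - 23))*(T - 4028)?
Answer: -573942440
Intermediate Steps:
q(U, V) = V (q(U, V) = 0 + V = V)
J(W) = -69*W (J(W) = ((W + W) + W)*(-23) = (2*W + W)*(-23) = (3*W)*(-23) = -69*W)
(12584 + J((-16 + 60) - 23))*(T - 4028) = (12584 - 69*((-16 + 60) - 23))*(-47516 - 4028) = (12584 - 69*(44 - 23))*(-51544) = (12584 - 69*21)*(-51544) = (12584 - 1449)*(-51544) = 11135*(-51544) = -573942440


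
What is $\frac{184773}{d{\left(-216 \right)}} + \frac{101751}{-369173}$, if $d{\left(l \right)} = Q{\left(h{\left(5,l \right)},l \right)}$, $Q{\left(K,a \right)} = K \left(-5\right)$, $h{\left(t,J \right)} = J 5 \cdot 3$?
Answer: $\frac{22188278843}{1993534200} \approx 11.13$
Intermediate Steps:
$h{\left(t,J \right)} = 15 J$ ($h{\left(t,J \right)} = 5 J 3 = 15 J$)
$Q{\left(K,a \right)} = - 5 K$
$d{\left(l \right)} = - 75 l$ ($d{\left(l \right)} = - 5 \cdot 15 l = - 75 l$)
$\frac{184773}{d{\left(-216 \right)}} + \frac{101751}{-369173} = \frac{184773}{\left(-75\right) \left(-216\right)} + \frac{101751}{-369173} = \frac{184773}{16200} + 101751 \left(- \frac{1}{369173}\right) = 184773 \cdot \frac{1}{16200} - \frac{101751}{369173} = \frac{61591}{5400} - \frac{101751}{369173} = \frac{22188278843}{1993534200}$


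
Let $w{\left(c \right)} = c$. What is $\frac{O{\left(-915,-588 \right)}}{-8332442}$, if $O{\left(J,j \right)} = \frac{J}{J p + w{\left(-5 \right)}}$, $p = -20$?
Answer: $\frac{183}{30488405278} \approx 6.0023 \cdot 10^{-9}$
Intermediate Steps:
$O{\left(J,j \right)} = \frac{J}{-5 - 20 J}$ ($O{\left(J,j \right)} = \frac{J}{J \left(-20\right) - 5} = \frac{J}{- 20 J - 5} = \frac{J}{-5 - 20 J}$)
$\frac{O{\left(-915,-588 \right)}}{-8332442} = \frac{\frac{1}{5} \left(-915\right) \frac{1}{-1 - -3660}}{-8332442} = \frac{1}{5} \left(-915\right) \frac{1}{-1 + 3660} \left(- \frac{1}{8332442}\right) = \frac{1}{5} \left(-915\right) \frac{1}{3659} \left(- \frac{1}{8332442}\right) = \left(- \frac{183}{3659}\right) \left(- \frac{1}{8332442}\right) = \frac{183}{30488405278}$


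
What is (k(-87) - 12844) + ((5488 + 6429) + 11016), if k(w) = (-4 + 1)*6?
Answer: 10071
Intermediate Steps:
k(w) = -18 (k(w) = -3*6 = -18)
(k(-87) - 12844) + ((5488 + 6429) + 11016) = (-18 - 12844) + ((5488 + 6429) + 11016) = -12862 + (11917 + 11016) = -12862 + 22933 = 10071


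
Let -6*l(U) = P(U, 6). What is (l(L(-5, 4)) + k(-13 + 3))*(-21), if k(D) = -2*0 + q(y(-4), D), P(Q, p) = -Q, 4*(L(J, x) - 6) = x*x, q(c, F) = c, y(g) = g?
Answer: 49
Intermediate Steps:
L(J, x) = 6 + x²/4 (L(J, x) = 6 + (x*x)/4 = 6 + x²/4)
l(U) = U/6 (l(U) = -(-1)*U/6 = U/6)
k(D) = -4 (k(D) = -2*0 - 4 = 0 - 4 = -4)
(l(L(-5, 4)) + k(-13 + 3))*(-21) = ((6 + (¼)*4²)/6 - 4)*(-21) = ((6 + (¼)*16)/6 - 4)*(-21) = ((6 + 4)/6 - 4)*(-21) = ((⅙)*10 - 4)*(-21) = (5/3 - 4)*(-21) = -7/3*(-21) = 49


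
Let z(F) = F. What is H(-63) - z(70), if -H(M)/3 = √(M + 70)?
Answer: -70 - 3*√7 ≈ -77.937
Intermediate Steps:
H(M) = -3*√(70 + M) (H(M) = -3*√(M + 70) = -3*√(70 + M))
H(-63) - z(70) = -3*√(70 - 63) - 1*70 = -3*√7 - 70 = -70 - 3*√7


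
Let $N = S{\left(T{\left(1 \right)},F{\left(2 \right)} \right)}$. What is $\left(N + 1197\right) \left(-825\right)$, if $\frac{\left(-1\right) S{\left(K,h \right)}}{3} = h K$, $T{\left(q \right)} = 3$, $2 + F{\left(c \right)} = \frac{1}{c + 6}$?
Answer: $- \frac{8011575}{8} \approx -1.0014 \cdot 10^{6}$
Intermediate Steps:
$F{\left(c \right)} = -2 + \frac{1}{6 + c}$ ($F{\left(c \right)} = -2 + \frac{1}{c + 6} = -2 + \frac{1}{6 + c}$)
$S{\left(K,h \right)} = - 3 K h$ ($S{\left(K,h \right)} = - 3 h K = - 3 K h$)
$N = \frac{135}{8}$ ($N = \left(-3\right) 3 \frac{-11 - 4}{6 + 2} = \left(-3\right) 3 \frac{-11 - 4}{8} = \left(-3\right) 3 \cdot \frac{1}{8} \left(-15\right) = \left(-3\right) 3 \left(- \frac{15}{8}\right) = \frac{135}{8} \approx 16.875$)
$\left(N + 1197\right) \left(-825\right) = \left(\frac{135}{8} + 1197\right) \left(-825\right) = \frac{9711}{8} \left(-825\right) = - \frac{8011575}{8}$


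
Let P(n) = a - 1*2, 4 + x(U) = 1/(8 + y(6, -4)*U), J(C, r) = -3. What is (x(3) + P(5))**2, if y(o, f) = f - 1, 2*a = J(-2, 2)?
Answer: 11449/196 ≈ 58.413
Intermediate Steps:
a = -3/2 (a = (1/2)*(-3) = -3/2 ≈ -1.5000)
y(o, f) = -1 + f
x(U) = -4 + 1/(8 - 5*U) (x(U) = -4 + 1/(8 + (-1 - 4)*U) = -4 + 1/(8 - 5*U))
P(n) = -7/2 (P(n) = -3/2 - 1*2 = -3/2 - 2 = -7/2)
(x(3) + P(5))**2 = ((31 - 20*3)/(-8 + 5*3) - 7/2)**2 = ((31 - 60)/(-8 + 15) - 7/2)**2 = (-29/7 - 7/2)**2 = (-107/14)**2 = 11449/196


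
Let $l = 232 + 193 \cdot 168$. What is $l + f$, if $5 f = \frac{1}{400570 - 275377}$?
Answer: $\frac{20441513041}{625965} \approx 32656.0$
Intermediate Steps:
$l = 32656$ ($l = 232 + 32424 = 32656$)
$f = \frac{1}{625965}$ ($f = \frac{1}{5 \left(400570 - 275377\right)} = \frac{1}{5 \cdot 125193} = \frac{1}{5} \cdot \frac{1}{125193} = \frac{1}{625965} \approx 1.5975 \cdot 10^{-6}$)
$l + f = 32656 + \frac{1}{625965} = \frac{20441513041}{625965}$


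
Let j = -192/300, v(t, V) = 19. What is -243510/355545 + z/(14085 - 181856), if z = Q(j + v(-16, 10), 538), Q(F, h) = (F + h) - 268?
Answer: -68260735277/99416900325 ≈ -0.68661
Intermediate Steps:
j = -16/25 (j = -192*1/300 = -16/25 ≈ -0.64000)
Q(F, h) = -268 + F + h
z = 7209/25 (z = -268 + (-16/25 + 19) + 538 = -268 + 459/25 + 538 = 7209/25 ≈ 288.36)
-243510/355545 + z/(14085 - 181856) = -243510/355545 + 7209/(25*(14085 - 181856)) = -243510*1/355545 + (7209/25)/(-167771) = -16234/23703 + (7209/25)*(-1/167771) = -16234/23703 - 7209/4194275 = -68260735277/99416900325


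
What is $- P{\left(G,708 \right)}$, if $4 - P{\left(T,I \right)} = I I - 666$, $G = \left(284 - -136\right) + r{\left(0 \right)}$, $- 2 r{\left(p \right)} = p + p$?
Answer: $500594$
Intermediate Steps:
$r{\left(p \right)} = - p$ ($r{\left(p \right)} = - \frac{p + p}{2} = - \frac{2 p}{2} = - p$)
$G = 420$ ($G = \left(284 - -136\right) - 0 = \left(284 + 136\right) + 0 = 420 + 0 = 420$)
$P{\left(T,I \right)} = 670 - I^{2}$ ($P{\left(T,I \right)} = 4 - \left(I I - 666\right) = 4 - \left(I^{2} - 666\right) = 4 - \left(-666 + I^{2}\right) = 670 - I^{2}$)
$- P{\left(G,708 \right)} = - (670 - 708^{2}) = - (670 - 501264) = \left(-1\right) \left(-500594\right) = 500594$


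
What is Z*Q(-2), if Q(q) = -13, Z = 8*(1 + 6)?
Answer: -728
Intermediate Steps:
Z = 56 (Z = 8*7 = 56)
Z*Q(-2) = 56*(-13) = -728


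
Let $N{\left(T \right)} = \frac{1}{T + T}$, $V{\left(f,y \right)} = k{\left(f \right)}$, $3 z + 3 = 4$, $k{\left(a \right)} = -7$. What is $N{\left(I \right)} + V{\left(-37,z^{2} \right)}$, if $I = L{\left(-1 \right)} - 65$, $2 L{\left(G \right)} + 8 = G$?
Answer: $- \frac{974}{139} \approx -7.0072$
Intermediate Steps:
$z = \frac{1}{3}$ ($z = -1 + \frac{1}{3} \cdot 4 = -1 + \frac{4}{3} = \frac{1}{3} \approx 0.33333$)
$L{\left(G \right)} = -4 + \frac{G}{2}$
$V{\left(f,y \right)} = -7$
$I = - \frac{139}{2}$ ($I = \left(-4 + \frac{1}{2} \left(-1\right)\right) - 65 = \left(-4 - \frac{1}{2}\right) - 65 = - \frac{9}{2} - 65 = - \frac{139}{2} \approx -69.5$)
$N{\left(T \right)} = \frac{1}{2 T}$
$N{\left(I \right)} + V{\left(-37,z^{2} \right)} = \frac{1}{2 \left(- \frac{139}{2}\right)} - 7 = \frac{1}{2} \left(- \frac{2}{139}\right) - 7 = - \frac{1}{139} - 7 = - \frac{974}{139}$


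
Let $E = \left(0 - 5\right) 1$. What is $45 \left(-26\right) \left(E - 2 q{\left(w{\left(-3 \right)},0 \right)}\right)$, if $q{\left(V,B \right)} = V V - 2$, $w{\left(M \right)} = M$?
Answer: $22230$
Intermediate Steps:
$E = -5$ ($E = \left(0 - 5\right) 1 = \left(-5\right) 1 = -5$)
$q{\left(V,B \right)} = -2 + V^{2}$ ($q{\left(V,B \right)} = V^{2} - 2 = -2 + V^{2}$)
$45 \left(-26\right) \left(E - 2 q{\left(w{\left(-3 \right)},0 \right)}\right) = 45 \left(-26\right) \left(-5 - 2 \left(-2 + \left(-3\right)^{2}\right)\right) = - 1170 \left(-5 - 2 \left(-2 + 9\right)\right) = - 1170 \left(-5 - 14\right) = \left(-1170\right) \left(-19\right) = 22230$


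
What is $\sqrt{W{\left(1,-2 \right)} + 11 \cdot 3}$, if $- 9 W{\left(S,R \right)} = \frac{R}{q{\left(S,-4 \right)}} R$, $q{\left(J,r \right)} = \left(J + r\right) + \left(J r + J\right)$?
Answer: $\frac{\sqrt{2679}}{9} \approx 5.751$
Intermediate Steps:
$q{\left(J,r \right)} = r + 2 J + J r$ ($q{\left(J,r \right)} = \left(J + r\right) + \left(J + J r\right) = r + 2 J + J r$)
$W{\left(S,R \right)} = - \frac{R^{2}}{9 \left(-4 - 2 S\right)}$ ($W{\left(S,R \right)} = - \frac{\frac{R}{-4 + 2 S + S \left(-4\right)} R}{9} = - \frac{\frac{R}{-4 + 2 S - 4 S} R}{9} = - \frac{\frac{R}{-4 - 2 S} R}{9} = - \frac{R^{2} \frac{1}{-4 - 2 S}}{9} = - \frac{R^{2}}{9 \left(-4 - 2 S\right)}$)
$\sqrt{W{\left(1,-2 \right)} + 11 \cdot 3} = \sqrt{\frac{\left(-2\right)^{2}}{18 \left(2 + 1\right)} + 11 \cdot 3} = \sqrt{\frac{1}{18} \cdot 4 \cdot \frac{1}{3} + 33} = \sqrt{\frac{2}{27} + 33} = \sqrt{\frac{893}{27}} = \frac{\sqrt{2679}}{9}$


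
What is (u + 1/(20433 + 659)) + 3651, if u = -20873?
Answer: -363246423/21092 ≈ -17222.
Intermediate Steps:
(u + 1/(20433 + 659)) + 3651 = (-20873 + 1/(20433 + 659)) + 3651 = (-20873 + 1/21092) + 3651 = -440253315/21092 + 3651 = -363246423/21092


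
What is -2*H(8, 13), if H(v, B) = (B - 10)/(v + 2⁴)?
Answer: -¼ ≈ -0.25000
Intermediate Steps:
H(v, B) = (-10 + B)/(16 + v) (H(v, B) = (-10 + B)/(v + 16) = (-10 + B)/(16 + v))
-2*H(8, 13) = -2*(-10 + 13)/(16 + 8) = -2*3/24 = -3/12 = -2*⅛ = -¼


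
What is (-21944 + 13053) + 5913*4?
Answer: 14761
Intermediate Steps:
(-21944 + 13053) + 5913*4 = -8891 + 23652 = 14761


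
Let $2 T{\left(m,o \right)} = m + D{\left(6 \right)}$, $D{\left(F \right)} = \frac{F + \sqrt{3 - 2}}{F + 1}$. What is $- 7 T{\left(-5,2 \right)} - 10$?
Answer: $4$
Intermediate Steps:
$D{\left(F \right)} = 1$ ($D{\left(F \right)} = \frac{F + \sqrt{1}}{1 + F} = \frac{F + 1}{1 + F} = \frac{1 + F}{1 + F} = 1$)
$T{\left(m,o \right)} = \frac{1}{2} + \frac{m}{2}$ ($T{\left(m,o \right)} = \frac{m + 1}{2} = \frac{1 + m}{2} = \frac{1}{2} + \frac{m}{2}$)
$- 7 T{\left(-5,2 \right)} - 10 = - 7 \left(\frac{1}{2} + \frac{1}{2} \left(-5\right)\right) - 10 = - 7 \left(\frac{1}{2} - \frac{5}{2}\right) - 10 = \left(-7\right) \left(-2\right) - 10 = 14 - 10 = 4$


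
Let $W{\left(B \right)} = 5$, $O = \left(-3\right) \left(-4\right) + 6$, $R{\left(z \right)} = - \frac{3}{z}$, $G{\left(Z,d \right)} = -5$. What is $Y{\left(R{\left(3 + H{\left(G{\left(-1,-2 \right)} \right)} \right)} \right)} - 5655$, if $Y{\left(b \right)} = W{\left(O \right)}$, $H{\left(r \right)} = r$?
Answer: $-5650$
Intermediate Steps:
$O = 18$ ($O = 12 + 6 = 18$)
$Y{\left(b \right)} = 5$
$Y{\left(R{\left(3 + H{\left(G{\left(-1,-2 \right)} \right)} \right)} \right)} - 5655 = 5 - 5655 = -5650$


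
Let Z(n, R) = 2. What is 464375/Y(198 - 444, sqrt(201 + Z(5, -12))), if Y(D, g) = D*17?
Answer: -464375/4182 ≈ -111.04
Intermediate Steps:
Y(D, g) = 17*D
464375/Y(198 - 444, sqrt(201 + Z(5, -12))) = 464375/((17*(198 - 444))) = 464375/((17*(-246))) = 464375/(-4182) = 464375*(-1/4182) = -464375/4182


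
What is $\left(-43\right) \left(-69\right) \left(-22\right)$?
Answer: $-65274$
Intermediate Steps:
$\left(-43\right) \left(-69\right) \left(-22\right) = 2967 \left(-22\right) = -65274$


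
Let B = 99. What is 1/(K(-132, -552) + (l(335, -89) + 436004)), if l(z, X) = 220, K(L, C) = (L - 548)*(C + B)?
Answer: 1/744264 ≈ 1.3436e-6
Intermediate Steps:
K(L, C) = (-548 + L)*(99 + C) (K(L, C) = (L - 548)*(C + 99) = (-548 + L)*(99 + C))
1/(K(-132, -552) + (l(335, -89) + 436004)) = 1/((-54252 - 548*(-552) + 99*(-132) - 552*(-132)) + (220 + 436004)) = 1/((-54252 + 302496 - 13068 + 72864) + 436224) = 1/(308040 + 436224) = 1/744264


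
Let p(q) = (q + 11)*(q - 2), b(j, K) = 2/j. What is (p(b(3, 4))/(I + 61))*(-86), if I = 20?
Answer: 12040/729 ≈ 16.516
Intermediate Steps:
p(q) = (-2 + q)*(11 + q) (p(q) = (11 + q)*(-2 + q) = (-2 + q)*(11 + q))
(p(b(3, 4))/(I + 61))*(-86) = ((-22 + (2/3)² + 9*(2/3))/(20 + 61))*(-86) = ((-22 + (2*(⅓))² + 9*(2*(⅓)))/81)*(-86) = ((-22 + (⅔)² + 9*(⅔))*(1/81))*(-86) = ((-22 + 4/9 + 6)*(1/81))*(-86) = -140/9*1/81*(-86) = -140/729*(-86) = 12040/729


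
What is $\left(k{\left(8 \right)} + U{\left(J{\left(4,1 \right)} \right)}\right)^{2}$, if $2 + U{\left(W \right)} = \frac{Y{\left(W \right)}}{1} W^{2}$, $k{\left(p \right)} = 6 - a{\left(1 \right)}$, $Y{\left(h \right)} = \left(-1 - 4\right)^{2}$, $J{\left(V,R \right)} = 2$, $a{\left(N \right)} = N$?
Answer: $10609$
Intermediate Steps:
$Y{\left(h \right)} = 25$ ($Y{\left(h \right)} = \left(-5\right)^{2} = 25$)
$k{\left(p \right)} = 5$ ($k{\left(p \right)} = 6 - 1 = 5$)
$U{\left(W \right)} = -2 + 25 W^{2}$ ($U{\left(W \right)} = -2 + \frac{25}{1} W^{2} = -2 + 25 \cdot 1 W^{2} = -2 + 25 W^{2}$)
$\left(k{\left(8 \right)} + U{\left(J{\left(4,1 \right)} \right)}\right)^{2} = \left(5 - \left(2 - 25 \cdot 2^{2}\right)\right)^{2} = \left(5 + \left(-2 + 25 \cdot 4\right)\right)^{2} = \left(5 + \left(-2 + 100\right)\right)^{2} = \left(5 + 98\right)^{2} = 103^{2} = 10609$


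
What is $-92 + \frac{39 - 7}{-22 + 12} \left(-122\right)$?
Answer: $\frac{1492}{5} \approx 298.4$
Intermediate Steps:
$-92 + \frac{39 - 7}{-22 + 12} \left(-122\right) = -92 + \frac{32}{-10} \left(-122\right) = -92 + 32 \left(- \frac{1}{10}\right) \left(-122\right) = -92 - - \frac{1952}{5} = -92 + \frac{1952}{5} = \frac{1492}{5}$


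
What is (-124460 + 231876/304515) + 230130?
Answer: 3575370214/33835 ≈ 1.0567e+5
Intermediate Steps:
(-124460 + 231876/304515) + 230130 = (-124460 + 231876*(1/304515)) + 230130 = (-124460 + 25764/33835) + 230130 = -4211078336/33835 + 230130 = 3575370214/33835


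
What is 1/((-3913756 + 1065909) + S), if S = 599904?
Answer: -1/2247943 ≈ -4.4485e-7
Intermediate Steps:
1/((-3913756 + 1065909) + S) = 1/((-3913756 + 1065909) + 599904) = 1/(-2847847 + 599904) = 1/(-2247943) = -1/2247943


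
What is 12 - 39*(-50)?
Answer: 1962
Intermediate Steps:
12 - 39*(-50) = 12 + 1950 = 1962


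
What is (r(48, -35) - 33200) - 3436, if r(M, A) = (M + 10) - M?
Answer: -36626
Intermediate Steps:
r(M, A) = 10 (r(M, A) = (10 + M) - M = 10)
(r(48, -35) - 33200) - 3436 = (10 - 33200) - 3436 = -33190 - 3436 = -36626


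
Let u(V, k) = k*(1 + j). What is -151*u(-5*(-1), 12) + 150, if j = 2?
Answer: -5286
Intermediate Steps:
u(V, k) = 3*k (u(V, k) = k*(1 + 2) = k*3 = 3*k)
-151*u(-5*(-1), 12) + 150 = -453*12 + 150 = -151*36 + 150 = -5436 + 150 = -5286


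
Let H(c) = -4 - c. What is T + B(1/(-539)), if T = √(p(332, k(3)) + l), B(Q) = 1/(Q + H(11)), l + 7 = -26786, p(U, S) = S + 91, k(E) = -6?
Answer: -539/8086 + 2*I*√6677 ≈ -0.066658 + 163.43*I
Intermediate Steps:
p(U, S) = 91 + S
l = -26793 (l = -7 - 26786 = -26793)
B(Q) = 1/(-15 + Q) (B(Q) = 1/(Q + (-4 - 1*11)) = 1/(Q + (-4 - 11)) = 1/(Q - 15) = 1/(-15 + Q))
T = 2*I*√6677 (T = √((91 - 6) - 26793) = √(85 - 26793) = √(-26708) = 2*I*√6677 ≈ 163.43*I)
T + B(1/(-539)) = 2*I*√6677 + 1/(-15 + 1/(-539)) = 2*I*√6677 + 1/(-15 - 1/539) = 2*I*√6677 + 1/(-8086/539) = 2*I*√6677 - 539/8086 = -539/8086 + 2*I*√6677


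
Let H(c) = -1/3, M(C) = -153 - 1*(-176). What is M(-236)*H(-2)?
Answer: -23/3 ≈ -7.6667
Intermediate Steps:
M(C) = 23 (M(C) = -153 + 176 = 23)
H(c) = -⅓ (H(c) = -1*⅓ = -⅓)
M(-236)*H(-2) = 23*(-⅓) = -23/3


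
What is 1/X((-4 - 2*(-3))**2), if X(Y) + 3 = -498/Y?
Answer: -2/255 ≈ -0.0078431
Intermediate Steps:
X(Y) = -3 - 498/Y
1/X((-4 - 2*(-3))**2) = 1/(-3 - 498/(-4 - 2*(-3))**2) = 1/(-3 - 498/(-4 + 6)**2) = 1/(-3 - 498/(2**2)) = 1/(-3 - 498/4) = 1/(-3 - 498*1/4) = 1/(-3 - 249/2) = 1/(-255/2) = -2/255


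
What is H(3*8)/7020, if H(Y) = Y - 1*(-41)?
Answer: 1/108 ≈ 0.0092593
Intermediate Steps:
H(Y) = 41 + Y (H(Y) = Y + 41 = 41 + Y)
H(3*8)/7020 = (41 + 3*8)/7020 = (41 + 24)*(1/7020) = 65*(1/7020) = 1/108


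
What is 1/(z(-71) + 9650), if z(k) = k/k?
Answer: 1/9651 ≈ 0.00010362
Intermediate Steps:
z(k) = 1
1/(z(-71) + 9650) = 1/(1 + 9650) = 1/9651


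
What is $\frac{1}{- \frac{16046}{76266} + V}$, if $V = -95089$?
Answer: $- \frac{38133}{3626036860} \approx -1.0516 \cdot 10^{-5}$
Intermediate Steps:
$\frac{1}{- \frac{16046}{76266} + V} = \frac{1}{- \frac{16046}{76266} - 95089} = \frac{1}{\left(-16046\right) \frac{1}{76266} - 95089} = \frac{1}{- \frac{8023}{38133} - 95089} = \frac{1}{- \frac{3626036860}{38133}} = - \frac{38133}{3626036860}$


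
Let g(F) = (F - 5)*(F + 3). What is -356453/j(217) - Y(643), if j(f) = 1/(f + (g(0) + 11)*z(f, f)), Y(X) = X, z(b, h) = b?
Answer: 232050260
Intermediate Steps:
g(F) = (-5 + F)*(3 + F)
j(f) = -1/(3*f) (j(f) = 1/(f + ((-15 + 0² - 2*0) + 11)*f) = 1/(f + ((-15 + 0 + 0) + 11)*f) = 1/(f + (-15 + 11)*f) = 1/(f - 4*f) = 1/(-3*f) = -1/(3*f))
-356453/j(217) - Y(643) = -356453/((-⅓/217)) - 1*643 = -356453/((-⅓*1/217)) - 643 = -356453/(-1/651) - 643 = -356453*(-651) - 643 = 232050903 - 643 = 232050260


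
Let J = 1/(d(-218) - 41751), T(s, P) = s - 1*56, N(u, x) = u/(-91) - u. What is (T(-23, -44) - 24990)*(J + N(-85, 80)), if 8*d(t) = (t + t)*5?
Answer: -16476534017702/7648277 ≈ -2.1543e+6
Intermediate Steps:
d(t) = 5*t/4 (d(t) = ((t + t)*5)/8 = ((2*t)*5)/8 = (10*t)/8 = 5*t/4)
N(u, x) = -92*u/91 (N(u, x) = u*(-1/91) - u = -u/91 - u = -92*u/91)
T(s, P) = -56 + s (T(s, P) = s - 56 = -56 + s)
J = -2/84047 (J = 1/((5/4)*(-218) - 41751) = 1/(-545/2 - 41751) = 1/(-84047/2) = -2/84047 ≈ -2.3796e-5)
(T(-23, -44) - 24990)*(J + N(-85, 80)) = ((-56 - 23) - 24990)*(-2/84047 - 92/91*(-85)) = (-79 - 24990)*(-2/84047 + 7820/91) = -25069*657247358/7648277 = -16476534017702/7648277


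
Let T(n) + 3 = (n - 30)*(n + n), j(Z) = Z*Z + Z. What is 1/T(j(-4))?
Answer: -1/435 ≈ -0.0022989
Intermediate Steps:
j(Z) = Z + Z² (j(Z) = Z² + Z = Z + Z²)
T(n) = -3 + 2*n*(-30 + n) (T(n) = -3 + (n - 30)*(n + n) = -3 + (-30 + n)*(2*n) = -3 + 2*n*(-30 + n))
1/T(j(-4)) = 1/(-3 - (-240)*(1 - 4) + 2*(-4*(1 - 4))²) = 1/(-3 - (-240)*(-3) + 2*(-4*(-3))²) = 1/(-3 - 60*12 + 2*12²) = 1/(-3 - 720 + 2*144) = 1/(-3 - 720 + 288) = 1/(-435) = -1/435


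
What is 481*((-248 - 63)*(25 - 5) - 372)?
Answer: -3170752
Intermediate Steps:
481*((-248 - 63)*(25 - 5) - 372) = 481*(-311*20 - 372) = 481*(-6220 - 372) = 481*(-6592) = -3170752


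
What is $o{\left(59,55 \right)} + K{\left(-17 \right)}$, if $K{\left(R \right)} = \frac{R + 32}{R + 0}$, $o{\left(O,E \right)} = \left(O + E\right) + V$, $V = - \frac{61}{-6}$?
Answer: $\frac{12575}{102} \approx 123.28$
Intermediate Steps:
$V = \frac{61}{6}$ ($V = \left(-61\right) \left(- \frac{1}{6}\right) = \frac{61}{6} \approx 10.167$)
$o{\left(O,E \right)} = \frac{61}{6} + E + O$ ($o{\left(O,E \right)} = \left(O + E\right) + \frac{61}{6} = \left(E + O\right) + \frac{61}{6} = \frac{61}{6} + E + O$)
$K{\left(R \right)} = \frac{32 + R}{R}$
$o{\left(59,55 \right)} + K{\left(-17 \right)} = \left(\frac{61}{6} + 55 + 59\right) + \frac{32 - 17}{-17} = \frac{745}{6} - \frac{15}{17} = \frac{12575}{102}$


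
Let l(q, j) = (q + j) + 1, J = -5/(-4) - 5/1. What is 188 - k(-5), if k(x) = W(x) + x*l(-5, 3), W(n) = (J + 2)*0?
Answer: 183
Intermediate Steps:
J = -15/4 (J = -5*(-1/4) - 5*1 = 5/4 - 5 = -15/4 ≈ -3.7500)
l(q, j) = 1 + j + q (l(q, j) = (j + q) + 1 = 1 + j + q)
W(n) = 0 (W(n) = (-15/4 + 2)*0 = -7/4*0 = 0)
k(x) = -x (k(x) = 0 + x*(1 + 3 - 5) = 0 + x*(-1) = 0 - x = -x)
188 - k(-5) = 188 - (-1)*(-5) = 188 - 1*5 = 188 - 5 = 183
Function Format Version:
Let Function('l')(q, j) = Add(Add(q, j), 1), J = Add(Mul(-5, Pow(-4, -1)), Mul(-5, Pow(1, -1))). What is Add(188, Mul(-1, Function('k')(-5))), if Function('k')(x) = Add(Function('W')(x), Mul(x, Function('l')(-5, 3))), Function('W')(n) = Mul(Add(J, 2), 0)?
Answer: 183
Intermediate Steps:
J = Rational(-15, 4) (J = Add(Mul(-5, Rational(-1, 4)), Mul(-5, 1)) = Add(Rational(5, 4), -5) = Rational(-15, 4) ≈ -3.7500)
Function('l')(q, j) = Add(1, j, q) (Function('l')(q, j) = Add(Add(j, q), 1) = Add(1, j, q))
Function('W')(n) = 0 (Function('W')(n) = Mul(Add(Rational(-15, 4), 2), 0) = Mul(Rational(-7, 4), 0) = 0)
Function('k')(x) = Mul(-1, x) (Function('k')(x) = Add(0, Mul(x, Add(1, 3, -5))) = Add(0, Mul(x, -1)) = Add(0, Mul(-1, x)) = Mul(-1, x))
Add(188, Mul(-1, Function('k')(-5))) = Add(188, Mul(-1, Mul(-1, -5))) = Add(188, Mul(-1, 5)) = Add(188, -5) = 183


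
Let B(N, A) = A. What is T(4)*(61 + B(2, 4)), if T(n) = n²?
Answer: 1040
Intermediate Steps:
T(4)*(61 + B(2, 4)) = 4²*(61 + 4) = 16*65 = 1040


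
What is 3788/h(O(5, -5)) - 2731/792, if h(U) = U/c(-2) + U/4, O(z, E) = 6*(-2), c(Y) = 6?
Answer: -3013751/3960 ≈ -761.05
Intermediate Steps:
O(z, E) = -12
h(U) = 5*U/12 (h(U) = U/6 + U/4 = 5*U/12)
3788/h(O(5, -5)) - 2731/792 = 3788/(((5/12)*(-12))) - 2731/792 = 3788/(-5) - 2731*1/792 = 3788*(-1/5) - 2731/792 = -3788/5 - 2731/792 = -3013751/3960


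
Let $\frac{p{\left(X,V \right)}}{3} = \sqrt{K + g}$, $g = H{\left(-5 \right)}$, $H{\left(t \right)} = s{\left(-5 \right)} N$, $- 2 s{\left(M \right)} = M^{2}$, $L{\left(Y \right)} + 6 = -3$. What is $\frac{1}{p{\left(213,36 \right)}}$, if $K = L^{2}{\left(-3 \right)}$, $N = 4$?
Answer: $\frac{\sqrt{31}}{93} \approx 0.059868$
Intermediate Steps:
$L{\left(Y \right)} = -9$ ($L{\left(Y \right)} = -6 - 3 = -9$)
$s{\left(M \right)} = - \frac{M^{2}}{2}$
$H{\left(t \right)} = -50$ ($H{\left(t \right)} = - \frac{\left(-5\right)^{2}}{2} \cdot 4 = \left(- \frac{1}{2}\right) 25 \cdot 4 = \left(- \frac{25}{2}\right) 4 = -50$)
$g = -50$
$K = 81$ ($K = \left(-9\right)^{2} = 81$)
$p{\left(X,V \right)} = 3 \sqrt{31}$ ($p{\left(X,V \right)} = 3 \sqrt{81 - 50} = 3 \sqrt{31}$)
$\frac{1}{p{\left(213,36 \right)}} = \frac{1}{3 \sqrt{31}} = \frac{\sqrt{31}}{93}$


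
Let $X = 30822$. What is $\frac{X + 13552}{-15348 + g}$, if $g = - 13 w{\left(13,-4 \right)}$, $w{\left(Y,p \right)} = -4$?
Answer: $- \frac{22187}{7648} \approx -2.901$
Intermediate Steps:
$g = 52$ ($g = \left(-13\right) \left(-4\right) = 52$)
$\frac{X + 13552}{-15348 + g} = \frac{30822 + 13552}{-15348 + 52} = \frac{44374}{-15296} = 44374 \left(- \frac{1}{15296}\right) = - \frac{22187}{7648}$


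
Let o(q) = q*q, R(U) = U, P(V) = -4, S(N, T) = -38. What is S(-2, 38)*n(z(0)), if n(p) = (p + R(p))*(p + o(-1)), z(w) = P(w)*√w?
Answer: 0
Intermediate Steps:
o(q) = q²
z(w) = -4*√w
n(p) = 2*p*(1 + p) (n(p) = (p + p)*(p + (-1)²) = (2*p)*(p + 1) = (2*p)*(1 + p) = 2*p*(1 + p))
S(-2, 38)*n(z(0)) = -76*(-4*√0)*(1 - 4*√0) = -76*(-4*0)*(1 - 4*0) = -76*0*(1 + 0) = -76*0 = -38*0 = 0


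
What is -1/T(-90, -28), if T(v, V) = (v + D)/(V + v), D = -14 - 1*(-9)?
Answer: -118/95 ≈ -1.2421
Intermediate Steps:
D = -5 (D = -14 + 9 = -5)
T(v, V) = (-5 + v)/(V + v) (T(v, V) = (v - 5)/(V + v) = (-5 + v)/(V + v))
-1/T(-90, -28) = -1/((-5 - 90)/(-28 - 90)) = -1/(-95/(-118)) = -1/((-1/118*(-95))) = -1/95/118 = -1*118/95 = -118/95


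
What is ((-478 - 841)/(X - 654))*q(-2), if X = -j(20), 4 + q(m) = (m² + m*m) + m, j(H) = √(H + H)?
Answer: 431313/106919 - 1319*√10/106919 ≈ 3.9950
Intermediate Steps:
j(H) = √2*√H (j(H) = √(2*H) = √2*√H)
q(m) = -4 + m + 2*m² (q(m) = -4 + ((m² + m*m) + m) = -4 + ((m² + m²) + m) = -4 + (2*m² + m) = -4 + (m + 2*m²) = -4 + m + 2*m²)
X = -2*√10 (X = -√2*√20 = -√2*2*√5 = -2*√10 ≈ -6.3246)
((-478 - 841)/(X - 654))*q(-2) = ((-478 - 841)/(-2*√10 - 654))*(-4 - 2 + 2*(-2)²) = (-1319/(-654 - 2*√10))*(-4 - 2 + 2*4) = (-1319/(-654 - 2*√10))*(-4 - 2 + 8) = -1319/(-654 - 2*√10)*2 = -2638/(-654 - 2*√10)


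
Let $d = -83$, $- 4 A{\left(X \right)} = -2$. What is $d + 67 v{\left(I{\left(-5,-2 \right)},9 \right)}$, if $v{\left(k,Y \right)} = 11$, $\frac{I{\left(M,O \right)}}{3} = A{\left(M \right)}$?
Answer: $654$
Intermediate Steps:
$A{\left(X \right)} = \frac{1}{2}$ ($A{\left(X \right)} = \left(- \frac{1}{4}\right) \left(-2\right) = \frac{1}{2}$)
$I{\left(M,O \right)} = \frac{3}{2}$ ($I{\left(M,O \right)} = 3 \cdot \frac{1}{2} = \frac{3}{2}$)
$d + 67 v{\left(I{\left(-5,-2 \right)},9 \right)} = -83 + 67 \cdot 11 = -83 + 737 = 654$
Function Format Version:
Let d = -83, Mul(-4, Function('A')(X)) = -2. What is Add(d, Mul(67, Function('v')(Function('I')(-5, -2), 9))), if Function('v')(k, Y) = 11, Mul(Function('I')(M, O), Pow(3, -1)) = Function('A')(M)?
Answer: 654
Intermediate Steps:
Function('A')(X) = Rational(1, 2) (Function('A')(X) = Mul(Rational(-1, 4), -2) = Rational(1, 2))
Function('I')(M, O) = Rational(3, 2) (Function('I')(M, O) = Mul(3, Rational(1, 2)) = Rational(3, 2))
Add(d, Mul(67, Function('v')(Function('I')(-5, -2), 9))) = Add(-83, Mul(67, 11)) = Add(-83, 737) = 654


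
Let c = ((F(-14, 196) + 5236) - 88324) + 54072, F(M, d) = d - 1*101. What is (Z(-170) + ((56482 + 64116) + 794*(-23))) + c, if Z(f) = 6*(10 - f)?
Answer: 74495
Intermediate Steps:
F(M, d) = -101 + d (F(M, d) = d - 101 = -101 + d)
c = -28921 (c = (((-101 + 196) + 5236) - 88324) + 54072 = ((95 + 5236) - 88324) + 54072 = (5331 - 88324) + 54072 = -82993 + 54072 = -28921)
Z(f) = 60 - 6*f
(Z(-170) + ((56482 + 64116) + 794*(-23))) + c = ((60 - 6*(-170)) + ((56482 + 64116) + 794*(-23))) - 28921 = ((60 + 1020) + (120598 - 18262)) - 28921 = (1080 + 102336) - 28921 = 103416 - 28921 = 74495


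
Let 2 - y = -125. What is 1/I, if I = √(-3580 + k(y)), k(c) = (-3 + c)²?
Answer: √2949/5898 ≈ 0.0092073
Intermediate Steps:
y = 127 (y = 2 - 1*(-125) = 2 + 125 = 127)
I = 2*√2949 (I = √(-3580 + (-3 + 127)²) = √(-3580 + 124²) = √(-3580 + 15376) = √11796 = 2*√2949 ≈ 108.61)
1/I = 1/(2*√2949) = √2949/5898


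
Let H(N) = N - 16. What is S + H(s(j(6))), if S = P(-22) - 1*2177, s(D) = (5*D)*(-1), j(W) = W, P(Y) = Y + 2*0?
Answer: -2245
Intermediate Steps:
P(Y) = Y (P(Y) = Y + 0 = Y)
s(D) = -5*D
H(N) = -16 + N
S = -2199 (S = -22 - 1*2177 = -22 - 2177 = -2199)
S + H(s(j(6))) = -2199 + (-16 - 5*6) = -2199 + (-16 - 30) = -2199 - 46 = -2245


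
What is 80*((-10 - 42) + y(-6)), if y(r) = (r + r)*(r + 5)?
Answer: -3200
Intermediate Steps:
y(r) = 2*r*(5 + r) (y(r) = (2*r)*(5 + r) = 2*r*(5 + r))
80*((-10 - 42) + y(-6)) = 80*((-10 - 42) + 2*(-6)*(5 - 6)) = 80*(-52 + 2*(-6)*(-1)) = 80*(-52 + 12) = 80*(-40) = -3200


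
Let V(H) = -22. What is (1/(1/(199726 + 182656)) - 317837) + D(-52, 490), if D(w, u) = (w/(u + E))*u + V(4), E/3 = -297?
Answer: 25899203/401 ≈ 64587.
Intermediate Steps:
E = -891 (E = 3*(-297) = -891)
D(w, u) = -22 + u*w/(-891 + u) (D(w, u) = (w/(u - 891))*u - 22 = (w/(-891 + u))*u - 22 = u*w/(-891 + u) - 22 = -22 + u*w/(-891 + u))
(1/(1/(199726 + 182656)) - 317837) + D(-52, 490) = (1/(1/(199726 + 182656)) - 317837) + (19602 - 22*490 + 490*(-52))/(-891 + 490) = (1/(1/382382) - 317837) + (19602 - 10780 - 25480)/(-401) = (1/(1/382382) - 317837) - 1/401*(-16658) = (382382 - 317837) + 16658/401 = 64545 + 16658/401 = 25899203/401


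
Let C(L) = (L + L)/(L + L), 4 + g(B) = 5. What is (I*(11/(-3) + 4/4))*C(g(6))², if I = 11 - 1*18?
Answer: 56/3 ≈ 18.667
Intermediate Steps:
g(B) = 1 (g(B) = -4 + 5 = 1)
C(L) = 1 (C(L) = (2*L)/((2*L)) = (2*L)*(1/(2*L)) = 1)
I = -7 (I = 11 - 18 = -7)
(I*(11/(-3) + 4/4))*C(g(6))² = -7*(11/(-3) + 4/4)*1² = -7*(11*(-⅓) + 4*(¼))*1 = -7*(-11/3 + 1)*1 = -7*(-8/3)*1 = (56/3)*1 = 56/3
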